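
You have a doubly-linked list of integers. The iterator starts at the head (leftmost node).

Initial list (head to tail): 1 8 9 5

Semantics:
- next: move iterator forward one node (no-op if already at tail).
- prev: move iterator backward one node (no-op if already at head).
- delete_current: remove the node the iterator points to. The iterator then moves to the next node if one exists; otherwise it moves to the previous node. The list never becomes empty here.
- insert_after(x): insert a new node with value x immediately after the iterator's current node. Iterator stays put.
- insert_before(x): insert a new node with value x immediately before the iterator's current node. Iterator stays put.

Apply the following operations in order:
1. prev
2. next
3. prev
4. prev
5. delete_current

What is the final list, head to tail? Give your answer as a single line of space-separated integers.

Answer: 8 9 5

Derivation:
After 1 (prev): list=[1, 8, 9, 5] cursor@1
After 2 (next): list=[1, 8, 9, 5] cursor@8
After 3 (prev): list=[1, 8, 9, 5] cursor@1
After 4 (prev): list=[1, 8, 9, 5] cursor@1
After 5 (delete_current): list=[8, 9, 5] cursor@8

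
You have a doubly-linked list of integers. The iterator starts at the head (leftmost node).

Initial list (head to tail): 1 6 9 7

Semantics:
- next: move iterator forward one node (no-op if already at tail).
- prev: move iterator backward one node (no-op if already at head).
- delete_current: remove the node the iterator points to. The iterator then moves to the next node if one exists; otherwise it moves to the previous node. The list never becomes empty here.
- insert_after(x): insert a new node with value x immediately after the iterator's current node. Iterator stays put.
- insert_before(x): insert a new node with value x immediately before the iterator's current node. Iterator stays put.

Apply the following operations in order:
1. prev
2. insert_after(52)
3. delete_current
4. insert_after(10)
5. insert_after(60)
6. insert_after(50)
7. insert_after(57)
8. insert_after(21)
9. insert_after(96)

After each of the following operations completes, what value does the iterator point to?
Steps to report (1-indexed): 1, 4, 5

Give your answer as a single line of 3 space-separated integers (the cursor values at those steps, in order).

Answer: 1 52 52

Derivation:
After 1 (prev): list=[1, 6, 9, 7] cursor@1
After 2 (insert_after(52)): list=[1, 52, 6, 9, 7] cursor@1
After 3 (delete_current): list=[52, 6, 9, 7] cursor@52
After 4 (insert_after(10)): list=[52, 10, 6, 9, 7] cursor@52
After 5 (insert_after(60)): list=[52, 60, 10, 6, 9, 7] cursor@52
After 6 (insert_after(50)): list=[52, 50, 60, 10, 6, 9, 7] cursor@52
After 7 (insert_after(57)): list=[52, 57, 50, 60, 10, 6, 9, 7] cursor@52
After 8 (insert_after(21)): list=[52, 21, 57, 50, 60, 10, 6, 9, 7] cursor@52
After 9 (insert_after(96)): list=[52, 96, 21, 57, 50, 60, 10, 6, 9, 7] cursor@52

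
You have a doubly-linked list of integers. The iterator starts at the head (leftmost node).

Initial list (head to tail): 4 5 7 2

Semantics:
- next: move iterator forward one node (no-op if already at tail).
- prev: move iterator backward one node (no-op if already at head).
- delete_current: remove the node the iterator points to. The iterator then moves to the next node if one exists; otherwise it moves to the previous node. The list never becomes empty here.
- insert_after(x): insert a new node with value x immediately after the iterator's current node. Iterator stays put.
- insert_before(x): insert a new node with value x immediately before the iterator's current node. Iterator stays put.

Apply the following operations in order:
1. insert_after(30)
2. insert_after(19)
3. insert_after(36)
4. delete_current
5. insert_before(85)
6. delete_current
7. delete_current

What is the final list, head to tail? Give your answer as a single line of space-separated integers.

After 1 (insert_after(30)): list=[4, 30, 5, 7, 2] cursor@4
After 2 (insert_after(19)): list=[4, 19, 30, 5, 7, 2] cursor@4
After 3 (insert_after(36)): list=[4, 36, 19, 30, 5, 7, 2] cursor@4
After 4 (delete_current): list=[36, 19, 30, 5, 7, 2] cursor@36
After 5 (insert_before(85)): list=[85, 36, 19, 30, 5, 7, 2] cursor@36
After 6 (delete_current): list=[85, 19, 30, 5, 7, 2] cursor@19
After 7 (delete_current): list=[85, 30, 5, 7, 2] cursor@30

Answer: 85 30 5 7 2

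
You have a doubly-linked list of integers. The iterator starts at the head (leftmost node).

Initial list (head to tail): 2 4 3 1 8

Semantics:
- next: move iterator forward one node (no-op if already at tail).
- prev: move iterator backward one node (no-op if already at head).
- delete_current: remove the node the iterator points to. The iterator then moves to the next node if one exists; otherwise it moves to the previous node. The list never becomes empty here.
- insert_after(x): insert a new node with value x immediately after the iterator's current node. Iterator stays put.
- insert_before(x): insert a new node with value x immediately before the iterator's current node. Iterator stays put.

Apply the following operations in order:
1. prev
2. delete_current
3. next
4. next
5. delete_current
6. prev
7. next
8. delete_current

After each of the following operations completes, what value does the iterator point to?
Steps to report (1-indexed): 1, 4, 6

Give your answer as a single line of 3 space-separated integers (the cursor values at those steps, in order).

Answer: 2 1 3

Derivation:
After 1 (prev): list=[2, 4, 3, 1, 8] cursor@2
After 2 (delete_current): list=[4, 3, 1, 8] cursor@4
After 3 (next): list=[4, 3, 1, 8] cursor@3
After 4 (next): list=[4, 3, 1, 8] cursor@1
After 5 (delete_current): list=[4, 3, 8] cursor@8
After 6 (prev): list=[4, 3, 8] cursor@3
After 7 (next): list=[4, 3, 8] cursor@8
After 8 (delete_current): list=[4, 3] cursor@3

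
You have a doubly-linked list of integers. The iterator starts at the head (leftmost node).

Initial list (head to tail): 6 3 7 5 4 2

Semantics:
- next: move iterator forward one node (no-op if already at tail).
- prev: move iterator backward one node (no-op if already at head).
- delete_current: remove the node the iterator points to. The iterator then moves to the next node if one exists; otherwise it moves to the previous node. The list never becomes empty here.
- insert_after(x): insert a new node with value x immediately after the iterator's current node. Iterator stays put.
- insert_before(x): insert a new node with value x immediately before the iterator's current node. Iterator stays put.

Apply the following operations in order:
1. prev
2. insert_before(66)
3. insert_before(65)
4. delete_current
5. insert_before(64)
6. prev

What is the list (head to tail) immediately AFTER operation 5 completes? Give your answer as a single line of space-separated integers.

Answer: 66 65 64 3 7 5 4 2

Derivation:
After 1 (prev): list=[6, 3, 7, 5, 4, 2] cursor@6
After 2 (insert_before(66)): list=[66, 6, 3, 7, 5, 4, 2] cursor@6
After 3 (insert_before(65)): list=[66, 65, 6, 3, 7, 5, 4, 2] cursor@6
After 4 (delete_current): list=[66, 65, 3, 7, 5, 4, 2] cursor@3
After 5 (insert_before(64)): list=[66, 65, 64, 3, 7, 5, 4, 2] cursor@3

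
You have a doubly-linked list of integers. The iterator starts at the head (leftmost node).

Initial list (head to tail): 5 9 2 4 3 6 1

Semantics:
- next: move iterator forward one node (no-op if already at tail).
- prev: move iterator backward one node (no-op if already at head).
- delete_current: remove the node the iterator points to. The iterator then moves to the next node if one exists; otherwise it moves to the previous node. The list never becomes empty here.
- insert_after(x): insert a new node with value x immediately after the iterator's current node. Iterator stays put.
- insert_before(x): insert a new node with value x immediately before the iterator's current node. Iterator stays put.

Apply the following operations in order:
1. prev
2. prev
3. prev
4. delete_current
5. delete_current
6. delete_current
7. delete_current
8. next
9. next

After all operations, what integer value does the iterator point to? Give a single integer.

After 1 (prev): list=[5, 9, 2, 4, 3, 6, 1] cursor@5
After 2 (prev): list=[5, 9, 2, 4, 3, 6, 1] cursor@5
After 3 (prev): list=[5, 9, 2, 4, 3, 6, 1] cursor@5
After 4 (delete_current): list=[9, 2, 4, 3, 6, 1] cursor@9
After 5 (delete_current): list=[2, 4, 3, 6, 1] cursor@2
After 6 (delete_current): list=[4, 3, 6, 1] cursor@4
After 7 (delete_current): list=[3, 6, 1] cursor@3
After 8 (next): list=[3, 6, 1] cursor@6
After 9 (next): list=[3, 6, 1] cursor@1

Answer: 1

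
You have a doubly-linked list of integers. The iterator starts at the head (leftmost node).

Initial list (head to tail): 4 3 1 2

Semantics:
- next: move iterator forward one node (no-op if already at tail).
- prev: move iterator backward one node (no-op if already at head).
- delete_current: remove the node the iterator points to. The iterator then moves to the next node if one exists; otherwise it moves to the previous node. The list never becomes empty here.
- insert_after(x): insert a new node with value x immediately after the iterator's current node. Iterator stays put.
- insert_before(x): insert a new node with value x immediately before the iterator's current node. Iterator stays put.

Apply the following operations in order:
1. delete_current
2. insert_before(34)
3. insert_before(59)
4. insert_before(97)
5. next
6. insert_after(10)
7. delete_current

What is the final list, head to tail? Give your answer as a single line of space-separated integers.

After 1 (delete_current): list=[3, 1, 2] cursor@3
After 2 (insert_before(34)): list=[34, 3, 1, 2] cursor@3
After 3 (insert_before(59)): list=[34, 59, 3, 1, 2] cursor@3
After 4 (insert_before(97)): list=[34, 59, 97, 3, 1, 2] cursor@3
After 5 (next): list=[34, 59, 97, 3, 1, 2] cursor@1
After 6 (insert_after(10)): list=[34, 59, 97, 3, 1, 10, 2] cursor@1
After 7 (delete_current): list=[34, 59, 97, 3, 10, 2] cursor@10

Answer: 34 59 97 3 10 2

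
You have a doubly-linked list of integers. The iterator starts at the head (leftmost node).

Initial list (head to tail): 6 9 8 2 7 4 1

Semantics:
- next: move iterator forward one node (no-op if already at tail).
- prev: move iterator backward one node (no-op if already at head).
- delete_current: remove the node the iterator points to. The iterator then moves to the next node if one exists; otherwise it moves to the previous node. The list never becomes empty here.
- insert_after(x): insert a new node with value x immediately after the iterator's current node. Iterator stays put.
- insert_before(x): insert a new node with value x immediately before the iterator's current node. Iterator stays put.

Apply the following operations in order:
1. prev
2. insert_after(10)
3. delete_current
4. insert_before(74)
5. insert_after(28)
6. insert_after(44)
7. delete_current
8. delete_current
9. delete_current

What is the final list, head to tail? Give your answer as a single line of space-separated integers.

After 1 (prev): list=[6, 9, 8, 2, 7, 4, 1] cursor@6
After 2 (insert_after(10)): list=[6, 10, 9, 8, 2, 7, 4, 1] cursor@6
After 3 (delete_current): list=[10, 9, 8, 2, 7, 4, 1] cursor@10
After 4 (insert_before(74)): list=[74, 10, 9, 8, 2, 7, 4, 1] cursor@10
After 5 (insert_after(28)): list=[74, 10, 28, 9, 8, 2, 7, 4, 1] cursor@10
After 6 (insert_after(44)): list=[74, 10, 44, 28, 9, 8, 2, 7, 4, 1] cursor@10
After 7 (delete_current): list=[74, 44, 28, 9, 8, 2, 7, 4, 1] cursor@44
After 8 (delete_current): list=[74, 28, 9, 8, 2, 7, 4, 1] cursor@28
After 9 (delete_current): list=[74, 9, 8, 2, 7, 4, 1] cursor@9

Answer: 74 9 8 2 7 4 1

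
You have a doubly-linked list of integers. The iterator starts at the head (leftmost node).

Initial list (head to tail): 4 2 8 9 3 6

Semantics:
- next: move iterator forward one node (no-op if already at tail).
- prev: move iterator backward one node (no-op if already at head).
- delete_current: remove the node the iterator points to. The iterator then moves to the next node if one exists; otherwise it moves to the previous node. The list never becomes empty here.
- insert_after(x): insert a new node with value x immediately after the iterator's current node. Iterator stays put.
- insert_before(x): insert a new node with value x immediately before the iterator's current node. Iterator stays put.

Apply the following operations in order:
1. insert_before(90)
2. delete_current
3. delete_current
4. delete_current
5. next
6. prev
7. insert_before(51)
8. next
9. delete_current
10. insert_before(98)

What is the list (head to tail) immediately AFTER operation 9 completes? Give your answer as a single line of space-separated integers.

Answer: 90 51 9 6

Derivation:
After 1 (insert_before(90)): list=[90, 4, 2, 8, 9, 3, 6] cursor@4
After 2 (delete_current): list=[90, 2, 8, 9, 3, 6] cursor@2
After 3 (delete_current): list=[90, 8, 9, 3, 6] cursor@8
After 4 (delete_current): list=[90, 9, 3, 6] cursor@9
After 5 (next): list=[90, 9, 3, 6] cursor@3
After 6 (prev): list=[90, 9, 3, 6] cursor@9
After 7 (insert_before(51)): list=[90, 51, 9, 3, 6] cursor@9
After 8 (next): list=[90, 51, 9, 3, 6] cursor@3
After 9 (delete_current): list=[90, 51, 9, 6] cursor@6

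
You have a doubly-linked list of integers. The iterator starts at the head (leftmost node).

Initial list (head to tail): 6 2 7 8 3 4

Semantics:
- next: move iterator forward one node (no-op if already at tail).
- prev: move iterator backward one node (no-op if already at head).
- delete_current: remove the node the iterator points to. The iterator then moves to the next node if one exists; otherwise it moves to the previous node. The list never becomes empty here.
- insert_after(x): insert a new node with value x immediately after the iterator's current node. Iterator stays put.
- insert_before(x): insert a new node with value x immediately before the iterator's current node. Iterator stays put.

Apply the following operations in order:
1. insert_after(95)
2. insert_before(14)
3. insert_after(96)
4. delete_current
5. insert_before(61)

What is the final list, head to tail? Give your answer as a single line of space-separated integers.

After 1 (insert_after(95)): list=[6, 95, 2, 7, 8, 3, 4] cursor@6
After 2 (insert_before(14)): list=[14, 6, 95, 2, 7, 8, 3, 4] cursor@6
After 3 (insert_after(96)): list=[14, 6, 96, 95, 2, 7, 8, 3, 4] cursor@6
After 4 (delete_current): list=[14, 96, 95, 2, 7, 8, 3, 4] cursor@96
After 5 (insert_before(61)): list=[14, 61, 96, 95, 2, 7, 8, 3, 4] cursor@96

Answer: 14 61 96 95 2 7 8 3 4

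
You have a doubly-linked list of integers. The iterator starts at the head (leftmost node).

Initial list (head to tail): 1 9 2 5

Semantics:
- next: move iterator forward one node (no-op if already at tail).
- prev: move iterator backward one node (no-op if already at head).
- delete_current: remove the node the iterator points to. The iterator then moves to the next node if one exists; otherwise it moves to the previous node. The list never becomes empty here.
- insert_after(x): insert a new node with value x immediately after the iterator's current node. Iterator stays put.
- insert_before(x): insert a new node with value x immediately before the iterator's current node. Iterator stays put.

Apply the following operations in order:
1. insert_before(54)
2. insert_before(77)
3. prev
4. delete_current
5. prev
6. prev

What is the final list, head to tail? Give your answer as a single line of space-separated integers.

Answer: 54 1 9 2 5

Derivation:
After 1 (insert_before(54)): list=[54, 1, 9, 2, 5] cursor@1
After 2 (insert_before(77)): list=[54, 77, 1, 9, 2, 5] cursor@1
After 3 (prev): list=[54, 77, 1, 9, 2, 5] cursor@77
After 4 (delete_current): list=[54, 1, 9, 2, 5] cursor@1
After 5 (prev): list=[54, 1, 9, 2, 5] cursor@54
After 6 (prev): list=[54, 1, 9, 2, 5] cursor@54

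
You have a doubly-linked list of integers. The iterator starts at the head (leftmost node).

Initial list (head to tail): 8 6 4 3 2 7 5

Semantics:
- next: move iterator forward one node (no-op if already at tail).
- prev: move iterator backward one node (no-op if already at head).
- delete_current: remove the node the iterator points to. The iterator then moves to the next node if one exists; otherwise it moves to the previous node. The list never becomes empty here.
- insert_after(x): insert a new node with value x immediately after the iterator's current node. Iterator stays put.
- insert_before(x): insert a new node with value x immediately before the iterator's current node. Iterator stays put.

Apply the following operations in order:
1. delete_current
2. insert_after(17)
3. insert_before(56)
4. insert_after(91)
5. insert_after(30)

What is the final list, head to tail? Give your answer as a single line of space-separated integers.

Answer: 56 6 30 91 17 4 3 2 7 5

Derivation:
After 1 (delete_current): list=[6, 4, 3, 2, 7, 5] cursor@6
After 2 (insert_after(17)): list=[6, 17, 4, 3, 2, 7, 5] cursor@6
After 3 (insert_before(56)): list=[56, 6, 17, 4, 3, 2, 7, 5] cursor@6
After 4 (insert_after(91)): list=[56, 6, 91, 17, 4, 3, 2, 7, 5] cursor@6
After 5 (insert_after(30)): list=[56, 6, 30, 91, 17, 4, 3, 2, 7, 5] cursor@6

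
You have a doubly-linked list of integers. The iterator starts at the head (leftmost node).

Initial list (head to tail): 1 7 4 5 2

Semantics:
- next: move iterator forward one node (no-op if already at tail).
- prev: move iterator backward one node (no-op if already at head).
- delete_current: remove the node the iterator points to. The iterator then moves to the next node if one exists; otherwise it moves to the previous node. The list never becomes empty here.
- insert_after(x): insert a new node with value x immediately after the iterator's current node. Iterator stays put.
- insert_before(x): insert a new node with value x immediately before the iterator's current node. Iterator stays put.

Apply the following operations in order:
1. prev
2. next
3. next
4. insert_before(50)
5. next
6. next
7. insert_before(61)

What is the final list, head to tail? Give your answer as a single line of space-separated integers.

Answer: 1 7 50 4 5 61 2

Derivation:
After 1 (prev): list=[1, 7, 4, 5, 2] cursor@1
After 2 (next): list=[1, 7, 4, 5, 2] cursor@7
After 3 (next): list=[1, 7, 4, 5, 2] cursor@4
After 4 (insert_before(50)): list=[1, 7, 50, 4, 5, 2] cursor@4
After 5 (next): list=[1, 7, 50, 4, 5, 2] cursor@5
After 6 (next): list=[1, 7, 50, 4, 5, 2] cursor@2
After 7 (insert_before(61)): list=[1, 7, 50, 4, 5, 61, 2] cursor@2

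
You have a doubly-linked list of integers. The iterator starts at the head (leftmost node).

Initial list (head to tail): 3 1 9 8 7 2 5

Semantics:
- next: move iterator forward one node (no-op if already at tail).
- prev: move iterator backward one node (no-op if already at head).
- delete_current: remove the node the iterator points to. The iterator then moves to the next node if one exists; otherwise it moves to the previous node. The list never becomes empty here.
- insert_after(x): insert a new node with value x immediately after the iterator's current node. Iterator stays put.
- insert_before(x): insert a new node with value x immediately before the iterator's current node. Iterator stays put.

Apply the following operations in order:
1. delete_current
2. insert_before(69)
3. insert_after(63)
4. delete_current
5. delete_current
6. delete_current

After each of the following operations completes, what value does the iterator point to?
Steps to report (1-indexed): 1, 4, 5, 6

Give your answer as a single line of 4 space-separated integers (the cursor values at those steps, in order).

Answer: 1 63 9 8

Derivation:
After 1 (delete_current): list=[1, 9, 8, 7, 2, 5] cursor@1
After 2 (insert_before(69)): list=[69, 1, 9, 8, 7, 2, 5] cursor@1
After 3 (insert_after(63)): list=[69, 1, 63, 9, 8, 7, 2, 5] cursor@1
After 4 (delete_current): list=[69, 63, 9, 8, 7, 2, 5] cursor@63
After 5 (delete_current): list=[69, 9, 8, 7, 2, 5] cursor@9
After 6 (delete_current): list=[69, 8, 7, 2, 5] cursor@8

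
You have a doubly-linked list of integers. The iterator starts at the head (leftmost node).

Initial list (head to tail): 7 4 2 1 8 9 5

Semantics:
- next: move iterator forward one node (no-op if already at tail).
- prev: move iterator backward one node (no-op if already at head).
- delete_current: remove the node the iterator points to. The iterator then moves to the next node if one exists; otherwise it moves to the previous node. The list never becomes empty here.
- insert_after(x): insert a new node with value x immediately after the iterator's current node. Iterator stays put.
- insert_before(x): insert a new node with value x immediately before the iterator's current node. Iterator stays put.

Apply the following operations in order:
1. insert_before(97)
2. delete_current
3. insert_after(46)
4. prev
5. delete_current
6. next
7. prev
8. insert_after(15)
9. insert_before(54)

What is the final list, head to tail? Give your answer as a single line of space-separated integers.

After 1 (insert_before(97)): list=[97, 7, 4, 2, 1, 8, 9, 5] cursor@7
After 2 (delete_current): list=[97, 4, 2, 1, 8, 9, 5] cursor@4
After 3 (insert_after(46)): list=[97, 4, 46, 2, 1, 8, 9, 5] cursor@4
After 4 (prev): list=[97, 4, 46, 2, 1, 8, 9, 5] cursor@97
After 5 (delete_current): list=[4, 46, 2, 1, 8, 9, 5] cursor@4
After 6 (next): list=[4, 46, 2, 1, 8, 9, 5] cursor@46
After 7 (prev): list=[4, 46, 2, 1, 8, 9, 5] cursor@4
After 8 (insert_after(15)): list=[4, 15, 46, 2, 1, 8, 9, 5] cursor@4
After 9 (insert_before(54)): list=[54, 4, 15, 46, 2, 1, 8, 9, 5] cursor@4

Answer: 54 4 15 46 2 1 8 9 5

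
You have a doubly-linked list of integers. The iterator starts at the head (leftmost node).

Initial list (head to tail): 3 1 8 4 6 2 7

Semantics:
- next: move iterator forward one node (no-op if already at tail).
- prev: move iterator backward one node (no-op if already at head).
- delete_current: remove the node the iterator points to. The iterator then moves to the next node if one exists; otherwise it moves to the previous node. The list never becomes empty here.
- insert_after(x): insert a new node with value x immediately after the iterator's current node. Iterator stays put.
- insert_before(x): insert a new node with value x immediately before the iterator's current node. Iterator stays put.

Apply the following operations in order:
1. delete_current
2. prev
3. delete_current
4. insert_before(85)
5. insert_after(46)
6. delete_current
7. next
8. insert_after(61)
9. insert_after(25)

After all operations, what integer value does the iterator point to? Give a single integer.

After 1 (delete_current): list=[1, 8, 4, 6, 2, 7] cursor@1
After 2 (prev): list=[1, 8, 4, 6, 2, 7] cursor@1
After 3 (delete_current): list=[8, 4, 6, 2, 7] cursor@8
After 4 (insert_before(85)): list=[85, 8, 4, 6, 2, 7] cursor@8
After 5 (insert_after(46)): list=[85, 8, 46, 4, 6, 2, 7] cursor@8
After 6 (delete_current): list=[85, 46, 4, 6, 2, 7] cursor@46
After 7 (next): list=[85, 46, 4, 6, 2, 7] cursor@4
After 8 (insert_after(61)): list=[85, 46, 4, 61, 6, 2, 7] cursor@4
After 9 (insert_after(25)): list=[85, 46, 4, 25, 61, 6, 2, 7] cursor@4

Answer: 4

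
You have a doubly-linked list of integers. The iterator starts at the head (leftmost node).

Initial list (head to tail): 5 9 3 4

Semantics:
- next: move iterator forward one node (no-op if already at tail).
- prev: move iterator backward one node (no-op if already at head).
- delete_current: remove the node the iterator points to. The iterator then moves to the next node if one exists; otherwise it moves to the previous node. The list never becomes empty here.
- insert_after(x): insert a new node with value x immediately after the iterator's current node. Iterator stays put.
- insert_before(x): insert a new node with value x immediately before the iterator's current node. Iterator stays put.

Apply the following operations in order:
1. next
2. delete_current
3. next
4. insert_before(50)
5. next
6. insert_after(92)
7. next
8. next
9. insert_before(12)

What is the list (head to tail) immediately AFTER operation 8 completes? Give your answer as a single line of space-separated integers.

Answer: 5 3 50 4 92

Derivation:
After 1 (next): list=[5, 9, 3, 4] cursor@9
After 2 (delete_current): list=[5, 3, 4] cursor@3
After 3 (next): list=[5, 3, 4] cursor@4
After 4 (insert_before(50)): list=[5, 3, 50, 4] cursor@4
After 5 (next): list=[5, 3, 50, 4] cursor@4
After 6 (insert_after(92)): list=[5, 3, 50, 4, 92] cursor@4
After 7 (next): list=[5, 3, 50, 4, 92] cursor@92
After 8 (next): list=[5, 3, 50, 4, 92] cursor@92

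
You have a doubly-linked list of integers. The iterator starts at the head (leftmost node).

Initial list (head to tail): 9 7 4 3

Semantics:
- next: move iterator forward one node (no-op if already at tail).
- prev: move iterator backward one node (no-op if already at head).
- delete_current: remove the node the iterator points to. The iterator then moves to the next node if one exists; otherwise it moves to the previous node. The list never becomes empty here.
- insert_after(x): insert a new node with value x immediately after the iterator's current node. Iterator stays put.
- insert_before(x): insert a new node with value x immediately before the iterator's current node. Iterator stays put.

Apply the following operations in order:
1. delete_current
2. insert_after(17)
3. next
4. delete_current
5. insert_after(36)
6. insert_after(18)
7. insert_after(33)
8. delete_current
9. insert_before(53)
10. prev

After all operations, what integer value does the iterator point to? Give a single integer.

After 1 (delete_current): list=[7, 4, 3] cursor@7
After 2 (insert_after(17)): list=[7, 17, 4, 3] cursor@7
After 3 (next): list=[7, 17, 4, 3] cursor@17
After 4 (delete_current): list=[7, 4, 3] cursor@4
After 5 (insert_after(36)): list=[7, 4, 36, 3] cursor@4
After 6 (insert_after(18)): list=[7, 4, 18, 36, 3] cursor@4
After 7 (insert_after(33)): list=[7, 4, 33, 18, 36, 3] cursor@4
After 8 (delete_current): list=[7, 33, 18, 36, 3] cursor@33
After 9 (insert_before(53)): list=[7, 53, 33, 18, 36, 3] cursor@33
After 10 (prev): list=[7, 53, 33, 18, 36, 3] cursor@53

Answer: 53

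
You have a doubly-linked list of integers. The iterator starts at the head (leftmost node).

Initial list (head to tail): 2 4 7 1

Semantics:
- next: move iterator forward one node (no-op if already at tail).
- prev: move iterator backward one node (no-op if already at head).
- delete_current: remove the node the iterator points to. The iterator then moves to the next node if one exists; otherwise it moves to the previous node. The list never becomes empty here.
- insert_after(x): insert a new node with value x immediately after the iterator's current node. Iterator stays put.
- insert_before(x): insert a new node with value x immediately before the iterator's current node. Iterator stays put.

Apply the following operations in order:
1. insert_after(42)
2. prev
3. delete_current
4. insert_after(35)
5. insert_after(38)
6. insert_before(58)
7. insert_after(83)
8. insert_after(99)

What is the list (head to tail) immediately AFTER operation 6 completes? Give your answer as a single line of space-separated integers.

After 1 (insert_after(42)): list=[2, 42, 4, 7, 1] cursor@2
After 2 (prev): list=[2, 42, 4, 7, 1] cursor@2
After 3 (delete_current): list=[42, 4, 7, 1] cursor@42
After 4 (insert_after(35)): list=[42, 35, 4, 7, 1] cursor@42
After 5 (insert_after(38)): list=[42, 38, 35, 4, 7, 1] cursor@42
After 6 (insert_before(58)): list=[58, 42, 38, 35, 4, 7, 1] cursor@42

Answer: 58 42 38 35 4 7 1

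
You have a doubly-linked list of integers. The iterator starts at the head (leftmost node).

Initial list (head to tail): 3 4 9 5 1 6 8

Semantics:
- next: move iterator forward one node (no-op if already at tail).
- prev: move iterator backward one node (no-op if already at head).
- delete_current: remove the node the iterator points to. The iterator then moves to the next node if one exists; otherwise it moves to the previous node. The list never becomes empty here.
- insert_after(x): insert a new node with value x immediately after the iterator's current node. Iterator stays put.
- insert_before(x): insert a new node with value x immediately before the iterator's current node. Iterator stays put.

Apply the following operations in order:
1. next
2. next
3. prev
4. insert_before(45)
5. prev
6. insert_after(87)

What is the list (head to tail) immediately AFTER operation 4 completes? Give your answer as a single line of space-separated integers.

After 1 (next): list=[3, 4, 9, 5, 1, 6, 8] cursor@4
After 2 (next): list=[3, 4, 9, 5, 1, 6, 8] cursor@9
After 3 (prev): list=[3, 4, 9, 5, 1, 6, 8] cursor@4
After 4 (insert_before(45)): list=[3, 45, 4, 9, 5, 1, 6, 8] cursor@4

Answer: 3 45 4 9 5 1 6 8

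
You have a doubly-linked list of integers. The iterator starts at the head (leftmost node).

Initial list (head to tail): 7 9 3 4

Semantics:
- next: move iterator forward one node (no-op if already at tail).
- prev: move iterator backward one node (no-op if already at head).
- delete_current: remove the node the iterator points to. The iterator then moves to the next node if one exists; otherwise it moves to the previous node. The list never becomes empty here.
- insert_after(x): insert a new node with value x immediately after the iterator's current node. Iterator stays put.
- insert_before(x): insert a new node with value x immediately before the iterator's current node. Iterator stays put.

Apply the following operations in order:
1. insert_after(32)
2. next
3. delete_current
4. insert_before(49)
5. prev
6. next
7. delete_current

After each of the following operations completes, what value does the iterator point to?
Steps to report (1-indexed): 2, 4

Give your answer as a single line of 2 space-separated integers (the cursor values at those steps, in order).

Answer: 32 9

Derivation:
After 1 (insert_after(32)): list=[7, 32, 9, 3, 4] cursor@7
After 2 (next): list=[7, 32, 9, 3, 4] cursor@32
After 3 (delete_current): list=[7, 9, 3, 4] cursor@9
After 4 (insert_before(49)): list=[7, 49, 9, 3, 4] cursor@9
After 5 (prev): list=[7, 49, 9, 3, 4] cursor@49
After 6 (next): list=[7, 49, 9, 3, 4] cursor@9
After 7 (delete_current): list=[7, 49, 3, 4] cursor@3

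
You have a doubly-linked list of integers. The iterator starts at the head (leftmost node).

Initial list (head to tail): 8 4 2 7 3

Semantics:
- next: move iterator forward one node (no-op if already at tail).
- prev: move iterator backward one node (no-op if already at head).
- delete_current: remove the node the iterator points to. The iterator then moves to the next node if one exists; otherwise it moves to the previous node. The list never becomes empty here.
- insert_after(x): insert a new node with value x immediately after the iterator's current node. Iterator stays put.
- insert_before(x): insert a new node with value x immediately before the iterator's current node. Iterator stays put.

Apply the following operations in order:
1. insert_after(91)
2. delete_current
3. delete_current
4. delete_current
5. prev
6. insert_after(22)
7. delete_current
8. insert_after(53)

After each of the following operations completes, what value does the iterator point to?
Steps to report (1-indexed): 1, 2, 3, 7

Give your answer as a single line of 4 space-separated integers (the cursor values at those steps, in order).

After 1 (insert_after(91)): list=[8, 91, 4, 2, 7, 3] cursor@8
After 2 (delete_current): list=[91, 4, 2, 7, 3] cursor@91
After 3 (delete_current): list=[4, 2, 7, 3] cursor@4
After 4 (delete_current): list=[2, 7, 3] cursor@2
After 5 (prev): list=[2, 7, 3] cursor@2
After 6 (insert_after(22)): list=[2, 22, 7, 3] cursor@2
After 7 (delete_current): list=[22, 7, 3] cursor@22
After 8 (insert_after(53)): list=[22, 53, 7, 3] cursor@22

Answer: 8 91 4 22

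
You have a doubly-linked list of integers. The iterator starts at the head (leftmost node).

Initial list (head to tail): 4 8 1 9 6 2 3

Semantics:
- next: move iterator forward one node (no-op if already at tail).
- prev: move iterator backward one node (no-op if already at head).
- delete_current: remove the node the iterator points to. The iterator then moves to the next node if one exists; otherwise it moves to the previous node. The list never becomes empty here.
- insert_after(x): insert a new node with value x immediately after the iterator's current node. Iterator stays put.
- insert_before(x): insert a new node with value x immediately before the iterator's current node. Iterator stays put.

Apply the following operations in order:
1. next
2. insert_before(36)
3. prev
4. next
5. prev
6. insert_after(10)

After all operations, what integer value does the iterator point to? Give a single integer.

After 1 (next): list=[4, 8, 1, 9, 6, 2, 3] cursor@8
After 2 (insert_before(36)): list=[4, 36, 8, 1, 9, 6, 2, 3] cursor@8
After 3 (prev): list=[4, 36, 8, 1, 9, 6, 2, 3] cursor@36
After 4 (next): list=[4, 36, 8, 1, 9, 6, 2, 3] cursor@8
After 5 (prev): list=[4, 36, 8, 1, 9, 6, 2, 3] cursor@36
After 6 (insert_after(10)): list=[4, 36, 10, 8, 1, 9, 6, 2, 3] cursor@36

Answer: 36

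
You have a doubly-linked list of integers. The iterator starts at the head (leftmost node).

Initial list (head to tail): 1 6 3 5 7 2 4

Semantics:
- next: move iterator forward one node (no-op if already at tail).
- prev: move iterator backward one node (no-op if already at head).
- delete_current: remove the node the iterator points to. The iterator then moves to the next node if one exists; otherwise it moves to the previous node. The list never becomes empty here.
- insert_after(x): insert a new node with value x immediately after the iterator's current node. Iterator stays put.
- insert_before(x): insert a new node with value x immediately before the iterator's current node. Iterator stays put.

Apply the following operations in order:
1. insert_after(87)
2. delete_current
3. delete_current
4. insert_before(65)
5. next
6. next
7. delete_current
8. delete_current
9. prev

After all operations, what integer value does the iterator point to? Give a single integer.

Answer: 3

Derivation:
After 1 (insert_after(87)): list=[1, 87, 6, 3, 5, 7, 2, 4] cursor@1
After 2 (delete_current): list=[87, 6, 3, 5, 7, 2, 4] cursor@87
After 3 (delete_current): list=[6, 3, 5, 7, 2, 4] cursor@6
After 4 (insert_before(65)): list=[65, 6, 3, 5, 7, 2, 4] cursor@6
After 5 (next): list=[65, 6, 3, 5, 7, 2, 4] cursor@3
After 6 (next): list=[65, 6, 3, 5, 7, 2, 4] cursor@5
After 7 (delete_current): list=[65, 6, 3, 7, 2, 4] cursor@7
After 8 (delete_current): list=[65, 6, 3, 2, 4] cursor@2
After 9 (prev): list=[65, 6, 3, 2, 4] cursor@3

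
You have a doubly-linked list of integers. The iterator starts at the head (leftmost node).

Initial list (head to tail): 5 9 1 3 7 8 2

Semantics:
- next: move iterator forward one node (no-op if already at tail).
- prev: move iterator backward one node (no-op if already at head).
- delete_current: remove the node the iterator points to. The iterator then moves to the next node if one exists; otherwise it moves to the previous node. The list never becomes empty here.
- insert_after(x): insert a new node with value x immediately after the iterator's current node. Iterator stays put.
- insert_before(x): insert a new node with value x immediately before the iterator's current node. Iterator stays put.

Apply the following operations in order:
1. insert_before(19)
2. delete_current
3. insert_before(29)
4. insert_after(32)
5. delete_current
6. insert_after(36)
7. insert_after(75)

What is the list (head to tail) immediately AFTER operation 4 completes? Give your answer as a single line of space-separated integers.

After 1 (insert_before(19)): list=[19, 5, 9, 1, 3, 7, 8, 2] cursor@5
After 2 (delete_current): list=[19, 9, 1, 3, 7, 8, 2] cursor@9
After 3 (insert_before(29)): list=[19, 29, 9, 1, 3, 7, 8, 2] cursor@9
After 4 (insert_after(32)): list=[19, 29, 9, 32, 1, 3, 7, 8, 2] cursor@9

Answer: 19 29 9 32 1 3 7 8 2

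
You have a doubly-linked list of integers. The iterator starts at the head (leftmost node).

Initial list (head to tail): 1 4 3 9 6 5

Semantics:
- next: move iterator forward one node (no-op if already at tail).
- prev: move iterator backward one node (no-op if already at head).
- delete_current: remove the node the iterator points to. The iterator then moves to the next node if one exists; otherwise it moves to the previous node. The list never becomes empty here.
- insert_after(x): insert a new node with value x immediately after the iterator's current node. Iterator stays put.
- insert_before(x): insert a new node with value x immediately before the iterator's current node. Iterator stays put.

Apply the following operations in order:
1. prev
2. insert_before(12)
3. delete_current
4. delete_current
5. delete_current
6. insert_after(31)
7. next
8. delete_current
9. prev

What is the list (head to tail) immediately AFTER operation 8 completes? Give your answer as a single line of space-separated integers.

After 1 (prev): list=[1, 4, 3, 9, 6, 5] cursor@1
After 2 (insert_before(12)): list=[12, 1, 4, 3, 9, 6, 5] cursor@1
After 3 (delete_current): list=[12, 4, 3, 9, 6, 5] cursor@4
After 4 (delete_current): list=[12, 3, 9, 6, 5] cursor@3
After 5 (delete_current): list=[12, 9, 6, 5] cursor@9
After 6 (insert_after(31)): list=[12, 9, 31, 6, 5] cursor@9
After 7 (next): list=[12, 9, 31, 6, 5] cursor@31
After 8 (delete_current): list=[12, 9, 6, 5] cursor@6

Answer: 12 9 6 5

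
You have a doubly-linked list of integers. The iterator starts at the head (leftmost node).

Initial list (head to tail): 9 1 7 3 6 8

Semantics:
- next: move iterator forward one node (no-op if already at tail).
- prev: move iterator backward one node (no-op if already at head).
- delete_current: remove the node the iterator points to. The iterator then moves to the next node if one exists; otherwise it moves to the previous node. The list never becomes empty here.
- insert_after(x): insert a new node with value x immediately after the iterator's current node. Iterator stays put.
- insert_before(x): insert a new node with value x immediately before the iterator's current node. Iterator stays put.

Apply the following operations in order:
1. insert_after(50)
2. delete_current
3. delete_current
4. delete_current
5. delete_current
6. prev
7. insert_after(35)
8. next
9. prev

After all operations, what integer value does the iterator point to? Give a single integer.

Answer: 3

Derivation:
After 1 (insert_after(50)): list=[9, 50, 1, 7, 3, 6, 8] cursor@9
After 2 (delete_current): list=[50, 1, 7, 3, 6, 8] cursor@50
After 3 (delete_current): list=[1, 7, 3, 6, 8] cursor@1
After 4 (delete_current): list=[7, 3, 6, 8] cursor@7
After 5 (delete_current): list=[3, 6, 8] cursor@3
After 6 (prev): list=[3, 6, 8] cursor@3
After 7 (insert_after(35)): list=[3, 35, 6, 8] cursor@3
After 8 (next): list=[3, 35, 6, 8] cursor@35
After 9 (prev): list=[3, 35, 6, 8] cursor@3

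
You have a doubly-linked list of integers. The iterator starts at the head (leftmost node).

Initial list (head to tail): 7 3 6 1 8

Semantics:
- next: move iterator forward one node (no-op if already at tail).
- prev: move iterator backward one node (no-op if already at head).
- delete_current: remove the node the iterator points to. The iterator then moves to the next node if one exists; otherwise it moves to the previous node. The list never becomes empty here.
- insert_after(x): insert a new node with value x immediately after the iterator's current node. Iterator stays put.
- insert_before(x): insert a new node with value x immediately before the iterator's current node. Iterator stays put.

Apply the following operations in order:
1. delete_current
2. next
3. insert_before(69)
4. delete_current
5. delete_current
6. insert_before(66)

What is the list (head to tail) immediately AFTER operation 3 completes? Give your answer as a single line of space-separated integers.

After 1 (delete_current): list=[3, 6, 1, 8] cursor@3
After 2 (next): list=[3, 6, 1, 8] cursor@6
After 3 (insert_before(69)): list=[3, 69, 6, 1, 8] cursor@6

Answer: 3 69 6 1 8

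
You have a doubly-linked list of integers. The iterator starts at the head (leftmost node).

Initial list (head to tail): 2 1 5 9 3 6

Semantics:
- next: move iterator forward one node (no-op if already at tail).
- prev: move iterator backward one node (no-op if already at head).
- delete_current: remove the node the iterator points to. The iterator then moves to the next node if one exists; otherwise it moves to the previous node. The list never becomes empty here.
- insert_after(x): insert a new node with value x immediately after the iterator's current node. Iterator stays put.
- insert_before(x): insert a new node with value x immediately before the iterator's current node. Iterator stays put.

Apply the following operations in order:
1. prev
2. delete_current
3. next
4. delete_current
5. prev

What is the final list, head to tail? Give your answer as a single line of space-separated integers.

After 1 (prev): list=[2, 1, 5, 9, 3, 6] cursor@2
After 2 (delete_current): list=[1, 5, 9, 3, 6] cursor@1
After 3 (next): list=[1, 5, 9, 3, 6] cursor@5
After 4 (delete_current): list=[1, 9, 3, 6] cursor@9
After 5 (prev): list=[1, 9, 3, 6] cursor@1

Answer: 1 9 3 6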